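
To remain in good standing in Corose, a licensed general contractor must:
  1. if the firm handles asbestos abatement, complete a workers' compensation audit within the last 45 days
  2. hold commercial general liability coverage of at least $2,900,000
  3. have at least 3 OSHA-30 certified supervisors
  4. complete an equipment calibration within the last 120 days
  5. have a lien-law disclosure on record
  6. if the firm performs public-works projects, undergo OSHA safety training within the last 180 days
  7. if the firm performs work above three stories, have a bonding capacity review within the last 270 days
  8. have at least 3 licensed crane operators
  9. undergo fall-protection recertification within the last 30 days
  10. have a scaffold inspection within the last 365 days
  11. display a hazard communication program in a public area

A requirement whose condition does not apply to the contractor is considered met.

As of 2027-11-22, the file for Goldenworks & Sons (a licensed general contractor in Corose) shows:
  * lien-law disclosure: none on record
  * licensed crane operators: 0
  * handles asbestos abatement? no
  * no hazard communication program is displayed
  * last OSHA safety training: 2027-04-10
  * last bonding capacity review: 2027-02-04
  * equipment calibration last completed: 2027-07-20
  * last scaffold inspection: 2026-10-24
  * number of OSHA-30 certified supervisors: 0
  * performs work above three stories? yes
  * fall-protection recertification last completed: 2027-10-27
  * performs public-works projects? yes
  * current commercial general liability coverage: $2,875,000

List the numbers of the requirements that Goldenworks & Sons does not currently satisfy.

2, 3, 4, 5, 6, 7, 8, 10, 11

1. condition 'handles asbestos abatement' does not hold → requirement n/a → met
2. commercial general liability coverage $2,875,000 < $2,900,000 → not met
3. OSHA-30 certified supervisors 0 < 3 → not met
4. equipment calibration 125 days ago vs limit 120 → not met
5. lien-law disclosure absent → not met
6. condition 'performs public-works projects' holds; OSHA safety training 226 days ago vs limit 180 → not met
7. condition 'performs work above three stories' holds; bonding capacity review 291 days ago vs limit 270 → not met
8. licensed crane operators 0 < 3 → not met
9. fall-protection recertification 26 days ago vs limit 30 → met
10. scaffold inspection 394 days ago vs limit 365 → not met
11. hazard communication program absent → not met
Not met: 2, 3, 4, 5, 6, 7, 8, 10, 11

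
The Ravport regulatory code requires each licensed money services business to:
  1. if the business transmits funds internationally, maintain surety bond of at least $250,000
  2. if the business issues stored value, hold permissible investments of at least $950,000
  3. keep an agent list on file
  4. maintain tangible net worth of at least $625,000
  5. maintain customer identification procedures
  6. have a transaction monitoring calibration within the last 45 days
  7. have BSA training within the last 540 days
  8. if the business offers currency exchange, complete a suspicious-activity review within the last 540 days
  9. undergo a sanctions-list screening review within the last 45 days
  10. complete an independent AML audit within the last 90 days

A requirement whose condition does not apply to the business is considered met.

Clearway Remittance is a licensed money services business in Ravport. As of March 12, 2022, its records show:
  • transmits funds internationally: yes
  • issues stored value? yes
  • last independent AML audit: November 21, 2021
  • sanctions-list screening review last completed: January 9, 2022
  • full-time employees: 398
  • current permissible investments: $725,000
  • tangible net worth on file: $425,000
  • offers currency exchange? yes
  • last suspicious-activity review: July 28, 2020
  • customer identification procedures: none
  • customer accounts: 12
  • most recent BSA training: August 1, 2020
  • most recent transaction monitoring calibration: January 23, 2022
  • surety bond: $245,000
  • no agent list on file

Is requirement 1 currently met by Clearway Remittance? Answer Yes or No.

1. condition 'transmits funds internationally' holds; surety bond $245,000 < $250,000 → not met

No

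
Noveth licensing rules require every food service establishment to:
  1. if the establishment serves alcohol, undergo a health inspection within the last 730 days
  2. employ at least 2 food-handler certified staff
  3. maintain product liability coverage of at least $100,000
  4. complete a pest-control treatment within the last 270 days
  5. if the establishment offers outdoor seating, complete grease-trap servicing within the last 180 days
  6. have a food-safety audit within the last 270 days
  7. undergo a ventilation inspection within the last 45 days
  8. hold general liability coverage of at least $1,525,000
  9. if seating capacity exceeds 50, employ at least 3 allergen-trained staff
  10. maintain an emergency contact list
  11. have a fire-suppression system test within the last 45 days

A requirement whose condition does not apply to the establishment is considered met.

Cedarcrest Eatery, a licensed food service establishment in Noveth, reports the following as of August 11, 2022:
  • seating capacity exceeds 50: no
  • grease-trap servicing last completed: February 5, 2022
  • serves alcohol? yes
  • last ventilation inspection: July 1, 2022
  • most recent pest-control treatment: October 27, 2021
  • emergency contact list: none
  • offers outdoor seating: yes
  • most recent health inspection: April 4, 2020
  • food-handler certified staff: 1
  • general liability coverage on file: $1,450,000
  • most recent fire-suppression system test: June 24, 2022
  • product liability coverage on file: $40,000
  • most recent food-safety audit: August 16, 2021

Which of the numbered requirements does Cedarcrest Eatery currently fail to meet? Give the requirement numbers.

1, 2, 3, 4, 5, 6, 8, 10, 11

1. condition 'serves alcohol' holds; health inspection 859 days ago vs limit 730 → not met
2. food-handler certified staff 1 < 2 → not met
3. product liability coverage $40,000 < $100,000 → not met
4. pest-control treatment 288 days ago vs limit 270 → not met
5. condition 'offers outdoor seating' holds; grease-trap servicing 187 days ago vs limit 180 → not met
6. food-safety audit 360 days ago vs limit 270 → not met
7. ventilation inspection 41 days ago vs limit 45 → met
8. general liability coverage $1,450,000 < $1,525,000 → not met
9. condition 'seating capacity exceeds 50' does not hold → requirement n/a → met
10. emergency contact list absent → not met
11. fire-suppression system test 48 days ago vs limit 45 → not met
Not met: 1, 2, 3, 4, 5, 6, 8, 10, 11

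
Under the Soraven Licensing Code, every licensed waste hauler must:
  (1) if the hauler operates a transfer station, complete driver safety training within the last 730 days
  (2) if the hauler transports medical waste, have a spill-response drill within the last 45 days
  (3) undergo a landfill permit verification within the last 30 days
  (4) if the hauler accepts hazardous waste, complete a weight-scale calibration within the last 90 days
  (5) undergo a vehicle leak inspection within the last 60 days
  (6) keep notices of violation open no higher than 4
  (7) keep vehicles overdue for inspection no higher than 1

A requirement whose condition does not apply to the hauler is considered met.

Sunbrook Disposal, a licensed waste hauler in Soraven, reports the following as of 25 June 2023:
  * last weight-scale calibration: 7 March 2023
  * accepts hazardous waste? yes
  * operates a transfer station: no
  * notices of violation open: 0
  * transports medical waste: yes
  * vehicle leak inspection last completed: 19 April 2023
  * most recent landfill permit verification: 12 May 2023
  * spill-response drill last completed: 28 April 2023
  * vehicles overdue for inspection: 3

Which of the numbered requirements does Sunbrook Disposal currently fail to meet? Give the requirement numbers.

1. condition 'operates a transfer station' does not hold → requirement n/a → met
2. condition 'transports medical waste' holds; spill-response drill 58 days ago vs limit 45 → not met
3. landfill permit verification 44 days ago vs limit 30 → not met
4. condition 'accepts hazardous waste' holds; weight-scale calibration 110 days ago vs limit 90 → not met
5. vehicle leak inspection 67 days ago vs limit 60 → not met
6. notices of violation open 0 ≤ 4 → met
7. vehicles overdue for inspection 3 > 1 → not met
Not met: 2, 3, 4, 5, 7

2, 3, 4, 5, 7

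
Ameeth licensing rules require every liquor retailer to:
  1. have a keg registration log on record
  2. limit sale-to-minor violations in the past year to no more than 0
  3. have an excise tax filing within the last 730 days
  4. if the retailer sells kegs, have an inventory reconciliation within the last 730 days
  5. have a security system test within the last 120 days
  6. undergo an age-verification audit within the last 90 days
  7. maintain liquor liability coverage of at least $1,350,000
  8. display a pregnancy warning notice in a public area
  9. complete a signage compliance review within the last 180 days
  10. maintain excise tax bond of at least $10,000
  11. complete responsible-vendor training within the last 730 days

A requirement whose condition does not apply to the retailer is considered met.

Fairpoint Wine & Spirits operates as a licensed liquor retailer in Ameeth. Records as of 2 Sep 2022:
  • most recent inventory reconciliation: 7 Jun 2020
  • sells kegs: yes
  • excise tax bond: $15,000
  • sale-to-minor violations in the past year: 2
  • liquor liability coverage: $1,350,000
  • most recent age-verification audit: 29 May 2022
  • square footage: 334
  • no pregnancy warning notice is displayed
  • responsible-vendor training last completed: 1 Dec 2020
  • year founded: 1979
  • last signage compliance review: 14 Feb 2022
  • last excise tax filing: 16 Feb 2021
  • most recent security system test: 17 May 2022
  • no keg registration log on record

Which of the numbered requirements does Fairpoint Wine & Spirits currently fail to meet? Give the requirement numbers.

1, 2, 4, 6, 8, 9

1. keg registration log absent → not met
2. sale-to-minor violations in the past year 2 > 0 → not met
3. excise tax filing 563 days ago vs limit 730 → met
4. condition 'sells kegs' holds; inventory reconciliation 817 days ago vs limit 730 → not met
5. security system test 108 days ago vs limit 120 → met
6. age-verification audit 96 days ago vs limit 90 → not met
7. liquor liability coverage $1,350,000 ≥ $1,350,000 → met
8. pregnancy warning notice absent → not met
9. signage compliance review 200 days ago vs limit 180 → not met
10. excise tax bond $15,000 ≥ $10,000 → met
11. responsible-vendor training 640 days ago vs limit 730 → met
Not met: 1, 2, 4, 6, 8, 9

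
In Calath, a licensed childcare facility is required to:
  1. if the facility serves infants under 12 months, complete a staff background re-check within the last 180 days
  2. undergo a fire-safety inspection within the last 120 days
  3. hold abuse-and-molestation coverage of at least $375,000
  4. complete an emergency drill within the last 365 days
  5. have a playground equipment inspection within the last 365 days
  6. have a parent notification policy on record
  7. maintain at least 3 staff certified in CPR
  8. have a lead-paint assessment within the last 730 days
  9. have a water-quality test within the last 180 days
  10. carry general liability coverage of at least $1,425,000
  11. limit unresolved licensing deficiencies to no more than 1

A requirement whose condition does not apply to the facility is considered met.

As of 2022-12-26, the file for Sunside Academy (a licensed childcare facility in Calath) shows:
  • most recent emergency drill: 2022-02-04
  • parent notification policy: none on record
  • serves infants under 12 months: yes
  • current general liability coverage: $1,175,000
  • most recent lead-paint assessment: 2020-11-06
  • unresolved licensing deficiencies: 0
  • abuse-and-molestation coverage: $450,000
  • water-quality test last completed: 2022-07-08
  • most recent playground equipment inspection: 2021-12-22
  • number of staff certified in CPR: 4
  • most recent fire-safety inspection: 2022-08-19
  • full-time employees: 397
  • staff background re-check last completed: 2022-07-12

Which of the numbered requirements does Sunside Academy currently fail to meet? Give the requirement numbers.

1. condition 'serves infants under 12 months' holds; staff background re-check 167 days ago vs limit 180 → met
2. fire-safety inspection 129 days ago vs limit 120 → not met
3. abuse-and-molestation coverage $450,000 ≥ $375,000 → met
4. emergency drill 325 days ago vs limit 365 → met
5. playground equipment inspection 369 days ago vs limit 365 → not met
6. parent notification policy absent → not met
7. staff certified in CPR 4 ≥ 3 → met
8. lead-paint assessment 780 days ago vs limit 730 → not met
9. water-quality test 171 days ago vs limit 180 → met
10. general liability coverage $1,175,000 < $1,425,000 → not met
11. unresolved licensing deficiencies 0 ≤ 1 → met
Not met: 2, 5, 6, 8, 10

2, 5, 6, 8, 10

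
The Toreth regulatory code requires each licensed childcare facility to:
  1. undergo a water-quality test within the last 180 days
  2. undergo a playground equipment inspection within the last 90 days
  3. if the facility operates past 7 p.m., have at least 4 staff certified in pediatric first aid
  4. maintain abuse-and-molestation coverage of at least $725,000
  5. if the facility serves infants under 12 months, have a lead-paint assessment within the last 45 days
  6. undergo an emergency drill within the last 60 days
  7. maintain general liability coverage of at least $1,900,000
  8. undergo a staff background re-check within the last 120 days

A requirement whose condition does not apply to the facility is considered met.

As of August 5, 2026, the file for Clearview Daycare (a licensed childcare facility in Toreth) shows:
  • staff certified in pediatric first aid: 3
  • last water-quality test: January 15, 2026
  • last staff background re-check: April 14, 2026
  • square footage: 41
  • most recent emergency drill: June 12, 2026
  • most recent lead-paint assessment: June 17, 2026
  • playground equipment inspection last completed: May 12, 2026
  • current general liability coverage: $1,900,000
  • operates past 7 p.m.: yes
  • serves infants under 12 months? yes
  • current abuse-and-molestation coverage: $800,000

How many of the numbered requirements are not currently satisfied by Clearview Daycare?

3

1. water-quality test 202 days ago vs limit 180 → not met
2. playground equipment inspection 85 days ago vs limit 90 → met
3. condition 'operates past 7 p.m.' holds; staff certified in pediatric first aid 3 < 4 → not met
4. abuse-and-molestation coverage $800,000 ≥ $725,000 → met
5. condition 'serves infants under 12 months' holds; lead-paint assessment 49 days ago vs limit 45 → not met
6. emergency drill 54 days ago vs limit 60 → met
7. general liability coverage $1,900,000 ≥ $1,900,000 → met
8. staff background re-check 113 days ago vs limit 120 → met
Not met: 3 of 8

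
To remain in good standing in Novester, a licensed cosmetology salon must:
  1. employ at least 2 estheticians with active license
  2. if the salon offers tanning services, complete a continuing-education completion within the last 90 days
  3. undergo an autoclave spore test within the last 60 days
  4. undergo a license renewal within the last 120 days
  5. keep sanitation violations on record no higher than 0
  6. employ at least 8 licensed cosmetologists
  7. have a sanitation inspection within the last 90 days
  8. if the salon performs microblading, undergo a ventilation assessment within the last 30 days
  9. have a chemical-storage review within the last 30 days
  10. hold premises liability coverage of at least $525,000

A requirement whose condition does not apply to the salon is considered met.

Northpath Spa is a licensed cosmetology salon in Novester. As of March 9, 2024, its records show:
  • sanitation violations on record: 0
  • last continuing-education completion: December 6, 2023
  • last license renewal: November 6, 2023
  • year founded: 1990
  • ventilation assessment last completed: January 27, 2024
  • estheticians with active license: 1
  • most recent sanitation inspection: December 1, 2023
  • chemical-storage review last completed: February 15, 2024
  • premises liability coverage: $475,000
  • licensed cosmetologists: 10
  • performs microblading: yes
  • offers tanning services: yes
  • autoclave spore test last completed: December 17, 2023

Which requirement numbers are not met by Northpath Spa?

1. estheticians with active license 1 < 2 → not met
2. condition 'offers tanning services' holds; continuing-education completion 94 days ago vs limit 90 → not met
3. autoclave spore test 83 days ago vs limit 60 → not met
4. license renewal 124 days ago vs limit 120 → not met
5. sanitation violations on record 0 ≤ 0 → met
6. licensed cosmetologists 10 ≥ 8 → met
7. sanitation inspection 99 days ago vs limit 90 → not met
8. condition 'performs microblading' holds; ventilation assessment 42 days ago vs limit 30 → not met
9. chemical-storage review 23 days ago vs limit 30 → met
10. premises liability coverage $475,000 < $525,000 → not met
Not met: 1, 2, 3, 4, 7, 8, 10

1, 2, 3, 4, 7, 8, 10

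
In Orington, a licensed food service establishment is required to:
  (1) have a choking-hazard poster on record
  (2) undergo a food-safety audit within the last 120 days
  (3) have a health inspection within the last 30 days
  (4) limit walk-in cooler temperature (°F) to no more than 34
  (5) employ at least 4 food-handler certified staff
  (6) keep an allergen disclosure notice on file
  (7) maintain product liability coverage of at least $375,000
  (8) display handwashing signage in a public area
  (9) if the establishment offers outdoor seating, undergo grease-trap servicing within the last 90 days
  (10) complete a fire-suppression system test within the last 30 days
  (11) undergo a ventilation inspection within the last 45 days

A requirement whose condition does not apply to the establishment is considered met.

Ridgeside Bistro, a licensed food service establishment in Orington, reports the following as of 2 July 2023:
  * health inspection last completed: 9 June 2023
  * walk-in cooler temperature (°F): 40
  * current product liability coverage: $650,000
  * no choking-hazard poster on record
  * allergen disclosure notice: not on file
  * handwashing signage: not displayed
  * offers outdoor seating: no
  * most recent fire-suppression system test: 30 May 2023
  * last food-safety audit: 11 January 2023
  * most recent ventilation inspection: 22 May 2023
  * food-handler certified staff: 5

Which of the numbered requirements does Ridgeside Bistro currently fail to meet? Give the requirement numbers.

1, 2, 4, 6, 8, 10

1. choking-hazard poster absent → not met
2. food-safety audit 172 days ago vs limit 120 → not met
3. health inspection 23 days ago vs limit 30 → met
4. walk-in cooler temperature (°F) 40 > 34 → not met
5. food-handler certified staff 5 ≥ 4 → met
6. allergen disclosure notice absent → not met
7. product liability coverage $650,000 ≥ $375,000 → met
8. handwashing signage absent → not met
9. condition 'offers outdoor seating' does not hold → requirement n/a → met
10. fire-suppression system test 33 days ago vs limit 30 → not met
11. ventilation inspection 41 days ago vs limit 45 → met
Not met: 1, 2, 4, 6, 8, 10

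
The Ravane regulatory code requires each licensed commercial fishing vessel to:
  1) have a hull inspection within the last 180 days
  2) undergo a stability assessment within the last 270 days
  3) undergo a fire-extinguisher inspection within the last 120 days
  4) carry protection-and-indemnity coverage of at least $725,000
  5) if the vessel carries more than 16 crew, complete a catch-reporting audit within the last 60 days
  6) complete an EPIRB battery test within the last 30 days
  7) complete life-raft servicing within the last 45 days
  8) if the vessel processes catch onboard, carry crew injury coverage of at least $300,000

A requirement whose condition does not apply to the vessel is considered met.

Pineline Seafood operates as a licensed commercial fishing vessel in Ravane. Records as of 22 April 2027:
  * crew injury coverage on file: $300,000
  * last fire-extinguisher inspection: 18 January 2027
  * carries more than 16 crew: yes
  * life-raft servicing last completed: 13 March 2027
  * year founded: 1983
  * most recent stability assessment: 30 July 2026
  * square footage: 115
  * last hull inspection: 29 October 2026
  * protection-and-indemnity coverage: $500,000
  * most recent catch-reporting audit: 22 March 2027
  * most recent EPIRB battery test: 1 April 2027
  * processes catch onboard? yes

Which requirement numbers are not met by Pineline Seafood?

4

1. hull inspection 175 days ago vs limit 180 → met
2. stability assessment 266 days ago vs limit 270 → met
3. fire-extinguisher inspection 94 days ago vs limit 120 → met
4. protection-and-indemnity coverage $500,000 < $725,000 → not met
5. condition 'carries more than 16 crew' holds; catch-reporting audit 31 days ago vs limit 60 → met
6. EPIRB battery test 21 days ago vs limit 30 → met
7. life-raft servicing 40 days ago vs limit 45 → met
8. condition 'processes catch onboard' holds; crew injury coverage $300,000 ≥ $300,000 → met
Not met: 4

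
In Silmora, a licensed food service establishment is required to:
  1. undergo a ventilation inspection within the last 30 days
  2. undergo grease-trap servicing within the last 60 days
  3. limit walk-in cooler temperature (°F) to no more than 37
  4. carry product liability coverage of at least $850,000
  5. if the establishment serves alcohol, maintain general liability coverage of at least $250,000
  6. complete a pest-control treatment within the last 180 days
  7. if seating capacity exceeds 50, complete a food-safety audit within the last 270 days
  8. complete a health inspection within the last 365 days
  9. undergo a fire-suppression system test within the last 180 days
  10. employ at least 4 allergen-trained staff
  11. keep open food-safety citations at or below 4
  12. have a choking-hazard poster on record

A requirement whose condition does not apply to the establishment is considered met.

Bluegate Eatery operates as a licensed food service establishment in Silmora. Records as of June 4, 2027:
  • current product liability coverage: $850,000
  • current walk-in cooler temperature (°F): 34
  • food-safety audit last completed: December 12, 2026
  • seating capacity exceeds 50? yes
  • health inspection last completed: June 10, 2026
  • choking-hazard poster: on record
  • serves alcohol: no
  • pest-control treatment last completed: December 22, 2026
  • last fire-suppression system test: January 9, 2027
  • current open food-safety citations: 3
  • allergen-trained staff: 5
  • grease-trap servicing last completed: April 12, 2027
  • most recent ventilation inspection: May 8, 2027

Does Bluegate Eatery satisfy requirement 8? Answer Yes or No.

8. health inspection 359 days ago vs limit 365 → met

Yes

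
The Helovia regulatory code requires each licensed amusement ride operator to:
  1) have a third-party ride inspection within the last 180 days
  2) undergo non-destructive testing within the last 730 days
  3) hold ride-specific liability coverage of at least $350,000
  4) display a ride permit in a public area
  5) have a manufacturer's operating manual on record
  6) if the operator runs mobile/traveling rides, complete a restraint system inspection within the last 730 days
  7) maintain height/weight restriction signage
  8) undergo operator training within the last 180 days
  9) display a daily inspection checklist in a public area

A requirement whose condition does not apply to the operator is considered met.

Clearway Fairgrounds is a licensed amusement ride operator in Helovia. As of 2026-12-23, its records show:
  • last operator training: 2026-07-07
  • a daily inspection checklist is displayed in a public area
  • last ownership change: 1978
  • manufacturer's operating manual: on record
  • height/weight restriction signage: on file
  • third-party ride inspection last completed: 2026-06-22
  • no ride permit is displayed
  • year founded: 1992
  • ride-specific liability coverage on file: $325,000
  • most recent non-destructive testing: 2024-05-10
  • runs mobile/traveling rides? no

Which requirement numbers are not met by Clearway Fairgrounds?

1, 2, 3, 4

1. third-party ride inspection 184 days ago vs limit 180 → not met
2. non-destructive testing 957 days ago vs limit 730 → not met
3. ride-specific liability coverage $325,000 < $350,000 → not met
4. ride permit absent → not met
5. manufacturer's operating manual present → met
6. condition 'runs mobile/traveling rides' does not hold → requirement n/a → met
7. height/weight restriction signage present → met
8. operator training 169 days ago vs limit 180 → met
9. daily inspection checklist present → met
Not met: 1, 2, 3, 4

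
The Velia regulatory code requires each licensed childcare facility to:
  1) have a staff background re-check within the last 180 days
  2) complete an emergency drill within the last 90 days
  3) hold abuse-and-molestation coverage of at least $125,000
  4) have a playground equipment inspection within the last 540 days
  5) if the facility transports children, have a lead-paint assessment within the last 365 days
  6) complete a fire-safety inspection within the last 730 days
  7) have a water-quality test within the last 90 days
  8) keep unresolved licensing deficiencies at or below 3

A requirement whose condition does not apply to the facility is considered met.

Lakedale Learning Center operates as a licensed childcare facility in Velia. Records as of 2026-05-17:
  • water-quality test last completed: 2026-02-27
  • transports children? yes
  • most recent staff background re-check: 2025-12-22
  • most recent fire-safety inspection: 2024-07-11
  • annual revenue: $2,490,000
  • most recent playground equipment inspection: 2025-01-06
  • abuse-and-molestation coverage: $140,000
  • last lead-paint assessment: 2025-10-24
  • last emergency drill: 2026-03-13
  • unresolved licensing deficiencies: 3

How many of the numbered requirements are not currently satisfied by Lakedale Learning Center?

0

1. staff background re-check 146 days ago vs limit 180 → met
2. emergency drill 65 days ago vs limit 90 → met
3. abuse-and-molestation coverage $140,000 ≥ $125,000 → met
4. playground equipment inspection 496 days ago vs limit 540 → met
5. condition 'transports children' holds; lead-paint assessment 205 days ago vs limit 365 → met
6. fire-safety inspection 675 days ago vs limit 730 → met
7. water-quality test 79 days ago vs limit 90 → met
8. unresolved licensing deficiencies 3 ≤ 3 → met
Not met: 0 of 8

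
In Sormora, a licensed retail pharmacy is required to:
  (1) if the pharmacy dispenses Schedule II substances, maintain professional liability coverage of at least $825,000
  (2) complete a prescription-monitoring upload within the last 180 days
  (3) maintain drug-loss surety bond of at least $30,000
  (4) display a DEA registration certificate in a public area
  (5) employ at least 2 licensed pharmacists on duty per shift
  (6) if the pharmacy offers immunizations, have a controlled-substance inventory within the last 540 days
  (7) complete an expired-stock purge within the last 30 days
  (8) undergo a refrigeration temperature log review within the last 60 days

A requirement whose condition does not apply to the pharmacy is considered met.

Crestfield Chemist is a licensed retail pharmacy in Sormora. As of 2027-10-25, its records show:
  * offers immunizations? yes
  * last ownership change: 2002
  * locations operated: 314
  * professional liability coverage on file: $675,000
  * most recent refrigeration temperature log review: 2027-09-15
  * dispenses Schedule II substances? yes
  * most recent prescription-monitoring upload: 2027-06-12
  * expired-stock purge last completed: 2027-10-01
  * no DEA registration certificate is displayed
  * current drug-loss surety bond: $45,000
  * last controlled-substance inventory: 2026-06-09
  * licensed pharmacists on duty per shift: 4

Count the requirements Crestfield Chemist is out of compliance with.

2

1. condition 'dispenses Schedule II substances' holds; professional liability coverage $675,000 < $825,000 → not met
2. prescription-monitoring upload 135 days ago vs limit 180 → met
3. drug-loss surety bond $45,000 ≥ $30,000 → met
4. DEA registration certificate absent → not met
5. licensed pharmacists on duty per shift 4 ≥ 2 → met
6. condition 'offers immunizations' holds; controlled-substance inventory 503 days ago vs limit 540 → met
7. expired-stock purge 24 days ago vs limit 30 → met
8. refrigeration temperature log review 40 days ago vs limit 60 → met
Not met: 2 of 8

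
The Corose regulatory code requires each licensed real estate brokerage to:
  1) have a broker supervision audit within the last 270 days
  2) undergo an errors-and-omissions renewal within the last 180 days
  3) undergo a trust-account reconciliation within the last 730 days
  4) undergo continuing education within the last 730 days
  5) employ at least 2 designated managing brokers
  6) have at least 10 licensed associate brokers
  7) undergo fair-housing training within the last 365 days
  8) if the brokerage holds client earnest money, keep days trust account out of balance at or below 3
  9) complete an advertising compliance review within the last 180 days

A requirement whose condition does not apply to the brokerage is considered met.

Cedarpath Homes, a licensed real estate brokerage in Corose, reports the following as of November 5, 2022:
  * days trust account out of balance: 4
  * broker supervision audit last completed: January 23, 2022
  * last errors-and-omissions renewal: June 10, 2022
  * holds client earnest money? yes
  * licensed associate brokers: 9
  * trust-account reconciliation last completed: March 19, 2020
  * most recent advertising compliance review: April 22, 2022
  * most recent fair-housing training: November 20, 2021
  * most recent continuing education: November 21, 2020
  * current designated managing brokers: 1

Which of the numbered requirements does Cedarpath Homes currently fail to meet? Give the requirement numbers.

1. broker supervision audit 286 days ago vs limit 270 → not met
2. errors-and-omissions renewal 148 days ago vs limit 180 → met
3. trust-account reconciliation 961 days ago vs limit 730 → not met
4. continuing education 714 days ago vs limit 730 → met
5. designated managing brokers 1 < 2 → not met
6. licensed associate brokers 9 < 10 → not met
7. fair-housing training 350 days ago vs limit 365 → met
8. condition 'holds client earnest money' holds; days trust account out of balance 4 > 3 → not met
9. advertising compliance review 197 days ago vs limit 180 → not met
Not met: 1, 3, 5, 6, 8, 9

1, 3, 5, 6, 8, 9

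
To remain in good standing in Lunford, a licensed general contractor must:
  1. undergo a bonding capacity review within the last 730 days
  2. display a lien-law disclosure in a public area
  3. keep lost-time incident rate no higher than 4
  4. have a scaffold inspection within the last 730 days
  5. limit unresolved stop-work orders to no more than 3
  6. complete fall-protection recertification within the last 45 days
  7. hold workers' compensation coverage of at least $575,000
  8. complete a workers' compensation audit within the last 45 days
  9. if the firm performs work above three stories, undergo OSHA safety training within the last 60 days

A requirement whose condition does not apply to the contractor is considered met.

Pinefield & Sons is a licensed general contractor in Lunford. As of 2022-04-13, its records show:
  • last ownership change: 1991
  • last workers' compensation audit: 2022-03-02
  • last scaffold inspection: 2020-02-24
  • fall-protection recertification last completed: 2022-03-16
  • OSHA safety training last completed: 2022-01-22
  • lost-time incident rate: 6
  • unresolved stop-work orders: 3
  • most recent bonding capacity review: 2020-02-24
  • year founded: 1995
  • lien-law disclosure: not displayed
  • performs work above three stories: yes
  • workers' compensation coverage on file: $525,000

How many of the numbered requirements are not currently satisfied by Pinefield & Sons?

1. bonding capacity review 779 days ago vs limit 730 → not met
2. lien-law disclosure absent → not met
3. lost-time incident rate 6 > 4 → not met
4. scaffold inspection 779 days ago vs limit 730 → not met
5. unresolved stop-work orders 3 ≤ 3 → met
6. fall-protection recertification 28 days ago vs limit 45 → met
7. workers' compensation coverage $525,000 < $575,000 → not met
8. workers' compensation audit 42 days ago vs limit 45 → met
9. condition 'performs work above three stories' holds; OSHA safety training 81 days ago vs limit 60 → not met
Not met: 6 of 9

6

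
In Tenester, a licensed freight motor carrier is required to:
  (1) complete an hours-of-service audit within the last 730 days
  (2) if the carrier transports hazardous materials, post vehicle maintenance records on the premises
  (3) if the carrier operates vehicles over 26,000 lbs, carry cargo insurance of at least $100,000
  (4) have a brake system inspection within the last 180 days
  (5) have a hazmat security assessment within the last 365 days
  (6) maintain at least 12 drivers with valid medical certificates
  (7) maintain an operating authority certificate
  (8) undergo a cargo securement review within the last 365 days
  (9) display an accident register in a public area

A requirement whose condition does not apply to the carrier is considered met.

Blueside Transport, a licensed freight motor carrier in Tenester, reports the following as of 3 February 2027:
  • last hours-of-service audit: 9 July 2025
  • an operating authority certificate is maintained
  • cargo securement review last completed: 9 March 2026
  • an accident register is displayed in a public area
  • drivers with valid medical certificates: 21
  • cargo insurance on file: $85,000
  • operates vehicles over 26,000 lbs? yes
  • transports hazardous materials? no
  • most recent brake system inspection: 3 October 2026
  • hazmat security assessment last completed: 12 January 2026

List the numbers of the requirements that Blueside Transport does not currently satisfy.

1. hours-of-service audit 574 days ago vs limit 730 → met
2. condition 'transports hazardous materials' does not hold → requirement n/a → met
3. condition 'operates vehicles over 26,000 lbs' holds; cargo insurance $85,000 < $100,000 → not met
4. brake system inspection 123 days ago vs limit 180 → met
5. hazmat security assessment 387 days ago vs limit 365 → not met
6. drivers with valid medical certificates 21 ≥ 12 → met
7. operating authority certificate present → met
8. cargo securement review 331 days ago vs limit 365 → met
9. accident register present → met
Not met: 3, 5

3, 5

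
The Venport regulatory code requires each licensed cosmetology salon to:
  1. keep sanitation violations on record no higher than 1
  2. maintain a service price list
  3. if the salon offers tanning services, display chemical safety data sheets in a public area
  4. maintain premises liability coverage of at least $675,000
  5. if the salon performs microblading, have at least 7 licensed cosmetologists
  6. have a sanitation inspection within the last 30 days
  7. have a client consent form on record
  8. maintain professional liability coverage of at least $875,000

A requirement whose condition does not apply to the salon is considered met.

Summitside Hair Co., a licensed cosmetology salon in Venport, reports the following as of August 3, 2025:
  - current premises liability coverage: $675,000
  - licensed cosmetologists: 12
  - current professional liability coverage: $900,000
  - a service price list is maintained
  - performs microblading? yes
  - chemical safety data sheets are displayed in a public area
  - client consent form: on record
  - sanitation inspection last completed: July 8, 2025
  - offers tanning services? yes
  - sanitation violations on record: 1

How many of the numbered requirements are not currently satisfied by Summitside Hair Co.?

1. sanitation violations on record 1 ≤ 1 → met
2. service price list present → met
3. condition 'offers tanning services' holds; chemical safety data sheets present → met
4. premises liability coverage $675,000 ≥ $675,000 → met
5. condition 'performs microblading' holds; licensed cosmetologists 12 ≥ 7 → met
6. sanitation inspection 26 days ago vs limit 30 → met
7. client consent form present → met
8. professional liability coverage $900,000 ≥ $875,000 → met
Not met: 0 of 8

0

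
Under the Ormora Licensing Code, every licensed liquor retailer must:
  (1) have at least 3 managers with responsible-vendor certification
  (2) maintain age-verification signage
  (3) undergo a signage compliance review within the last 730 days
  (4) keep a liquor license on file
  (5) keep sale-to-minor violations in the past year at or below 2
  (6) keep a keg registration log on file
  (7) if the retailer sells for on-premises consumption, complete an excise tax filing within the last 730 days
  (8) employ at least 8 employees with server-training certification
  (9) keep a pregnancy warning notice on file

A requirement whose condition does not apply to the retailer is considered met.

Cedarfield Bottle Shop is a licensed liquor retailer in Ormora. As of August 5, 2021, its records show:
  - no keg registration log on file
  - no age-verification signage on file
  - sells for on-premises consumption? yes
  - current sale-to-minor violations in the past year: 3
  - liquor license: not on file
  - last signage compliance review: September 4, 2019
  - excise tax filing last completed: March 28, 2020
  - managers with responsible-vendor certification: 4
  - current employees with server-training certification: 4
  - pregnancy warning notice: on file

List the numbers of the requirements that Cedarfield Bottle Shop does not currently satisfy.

2, 4, 5, 6, 8

1. managers with responsible-vendor certification 4 ≥ 3 → met
2. age-verification signage absent → not met
3. signage compliance review 701 days ago vs limit 730 → met
4. liquor license absent → not met
5. sale-to-minor violations in the past year 3 > 2 → not met
6. keg registration log absent → not met
7. condition 'sells for on-premises consumption' holds; excise tax filing 495 days ago vs limit 730 → met
8. employees with server-training certification 4 < 8 → not met
9. pregnancy warning notice present → met
Not met: 2, 4, 5, 6, 8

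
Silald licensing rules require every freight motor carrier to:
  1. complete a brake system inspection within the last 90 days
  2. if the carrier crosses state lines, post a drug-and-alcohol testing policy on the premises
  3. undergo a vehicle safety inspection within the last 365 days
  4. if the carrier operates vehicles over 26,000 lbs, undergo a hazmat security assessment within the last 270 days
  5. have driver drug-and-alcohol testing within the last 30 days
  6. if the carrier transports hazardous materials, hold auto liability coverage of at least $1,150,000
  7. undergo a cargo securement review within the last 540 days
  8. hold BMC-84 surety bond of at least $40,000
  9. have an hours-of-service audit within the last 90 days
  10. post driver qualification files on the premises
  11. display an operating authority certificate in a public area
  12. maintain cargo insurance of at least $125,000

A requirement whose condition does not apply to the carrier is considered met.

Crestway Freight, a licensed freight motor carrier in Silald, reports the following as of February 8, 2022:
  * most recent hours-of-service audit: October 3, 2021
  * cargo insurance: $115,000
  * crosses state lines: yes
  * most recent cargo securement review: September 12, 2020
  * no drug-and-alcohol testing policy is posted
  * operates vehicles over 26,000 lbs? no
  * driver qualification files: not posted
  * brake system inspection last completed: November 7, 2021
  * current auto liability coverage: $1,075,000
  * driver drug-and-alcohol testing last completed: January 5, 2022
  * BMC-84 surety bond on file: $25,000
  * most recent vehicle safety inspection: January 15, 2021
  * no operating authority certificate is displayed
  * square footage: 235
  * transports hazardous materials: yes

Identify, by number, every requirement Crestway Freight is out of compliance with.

1, 2, 3, 5, 6, 8, 9, 10, 11, 12

1. brake system inspection 93 days ago vs limit 90 → not met
2. condition 'crosses state lines' holds; drug-and-alcohol testing policy absent → not met
3. vehicle safety inspection 389 days ago vs limit 365 → not met
4. condition 'operates vehicles over 26,000 lbs' does not hold → requirement n/a → met
5. driver drug-and-alcohol testing 34 days ago vs limit 30 → not met
6. condition 'transports hazardous materials' holds; auto liability coverage $1,075,000 < $1,150,000 → not met
7. cargo securement review 514 days ago vs limit 540 → met
8. BMC-84 surety bond $25,000 < $40,000 → not met
9. hours-of-service audit 128 days ago vs limit 90 → not met
10. driver qualification files absent → not met
11. operating authority certificate absent → not met
12. cargo insurance $115,000 < $125,000 → not met
Not met: 1, 2, 3, 5, 6, 8, 9, 10, 11, 12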